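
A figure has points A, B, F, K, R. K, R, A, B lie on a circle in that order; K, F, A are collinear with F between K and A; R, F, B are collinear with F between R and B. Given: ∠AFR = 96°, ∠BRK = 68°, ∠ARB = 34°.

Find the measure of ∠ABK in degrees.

∠ABK = 78°

1. ∠BAK = 68°  [same arc KB]
2. ∠AKB = 34°  [same arc AB]
3. ∠ABK = 78°  [△KAB]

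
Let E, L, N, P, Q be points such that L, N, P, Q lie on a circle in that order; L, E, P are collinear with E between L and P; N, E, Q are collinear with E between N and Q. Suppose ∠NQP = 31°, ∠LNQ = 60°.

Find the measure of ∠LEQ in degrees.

1. ∠LPQ = 60°  [same arc LQ]
2. ∠PEQ = 89°  [△PEQ]
3. ∠LEQ = 91°  [linear pair at E on LP]

∠LEQ = 91°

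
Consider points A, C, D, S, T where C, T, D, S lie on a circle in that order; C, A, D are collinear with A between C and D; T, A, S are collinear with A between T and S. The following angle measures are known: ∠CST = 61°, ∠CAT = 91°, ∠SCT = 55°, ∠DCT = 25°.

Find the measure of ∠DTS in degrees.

1. ∠CDT = 61°  [same arc CT]
2. ∠DAT = 89°  [linear pair at A on CD]
3. ∠DTS = 30°  [△TAD]

∠DTS = 30°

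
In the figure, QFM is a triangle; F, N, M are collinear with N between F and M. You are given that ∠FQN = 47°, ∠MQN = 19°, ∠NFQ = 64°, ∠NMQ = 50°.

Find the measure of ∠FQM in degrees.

∠FQM = 66°

1. ∠MFQ = 64°  [N on ray FM]
2. ∠FMQ = 50°  [N on ray MF]
3. ∠FQM = 66°  [△QFM]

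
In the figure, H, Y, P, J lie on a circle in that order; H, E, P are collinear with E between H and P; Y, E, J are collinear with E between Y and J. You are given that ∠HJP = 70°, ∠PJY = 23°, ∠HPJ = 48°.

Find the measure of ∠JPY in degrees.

1. ∠JHP = 62°  [△HPJ]
2. ∠JYP = 62°  [same arc PJ]
3. ∠JPY = 95°  [△YPJ]

∠JPY = 95°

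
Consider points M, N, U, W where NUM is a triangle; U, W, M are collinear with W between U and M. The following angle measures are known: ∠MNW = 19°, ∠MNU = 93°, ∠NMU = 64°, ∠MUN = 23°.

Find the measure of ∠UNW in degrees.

∠UNW = 74°

1. ∠NMW = 64°  [W on ray MU]
2. ∠NUW = 23°  [W on ray UM]
3. ∠MWN = 97°  [△NWM]
4. ∠NWU = 83°  [linear pair at W on UM]
5. ∠UNW = 74°  [△NUW]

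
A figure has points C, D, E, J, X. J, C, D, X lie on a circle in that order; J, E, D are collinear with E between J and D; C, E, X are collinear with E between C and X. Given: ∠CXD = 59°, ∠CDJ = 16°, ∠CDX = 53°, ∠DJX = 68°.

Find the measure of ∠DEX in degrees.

1. ∠CXJ = 16°  [same arc JC]
2. ∠JEX = 96°  [△JEX]
3. ∠DEX = 84°  [linear pair at E on JD]

∠DEX = 84°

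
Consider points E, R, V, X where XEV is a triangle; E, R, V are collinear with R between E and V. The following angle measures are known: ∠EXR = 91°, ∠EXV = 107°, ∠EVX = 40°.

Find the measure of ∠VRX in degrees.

∠VRX = 124°

1. ∠VEX = 33°  [△XEV]
2. ∠REX = 33°  [R on ray EV]
3. ∠ERX = 56°  [△XER]
4. ∠VRX = 124°  [linear pair at R on EV]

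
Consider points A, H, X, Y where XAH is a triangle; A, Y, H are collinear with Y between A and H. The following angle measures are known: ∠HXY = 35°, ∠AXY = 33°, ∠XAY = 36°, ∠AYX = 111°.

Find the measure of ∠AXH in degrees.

1. ∠HAX = 36°  [Y on ray AH]
2. ∠HYX = 69°  [linear pair at Y on AH]
3. ∠XHY = 76°  [△XYH]
4. ∠AHX = 76°  [Y on ray HA]
5. ∠AXH = 68°  [△XAH]

∠AXH = 68°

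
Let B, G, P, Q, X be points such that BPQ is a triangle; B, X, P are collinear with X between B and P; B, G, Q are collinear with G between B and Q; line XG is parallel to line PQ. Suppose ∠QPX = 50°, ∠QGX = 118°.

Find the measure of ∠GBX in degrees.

∠GBX = 68°

1. ∠BPQ = 50°  [X on ray PB]
2. ∠BGX = 62°  [linear pair at G on BQ]
3. ∠BXG = 50°  [XG∥PQ, corresponding at X]
4. ∠GBX = 68°  [△BXG]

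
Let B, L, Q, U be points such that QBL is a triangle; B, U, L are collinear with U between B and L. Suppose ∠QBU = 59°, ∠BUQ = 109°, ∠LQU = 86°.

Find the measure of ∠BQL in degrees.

1. ∠LBQ = 59°  [U on ray BL]
2. ∠LUQ = 71°  [linear pair at U on BL]
3. ∠QLU = 23°  [△QUL]
4. ∠BLQ = 23°  [U on ray LB]
5. ∠BQL = 98°  [△QBL]

∠BQL = 98°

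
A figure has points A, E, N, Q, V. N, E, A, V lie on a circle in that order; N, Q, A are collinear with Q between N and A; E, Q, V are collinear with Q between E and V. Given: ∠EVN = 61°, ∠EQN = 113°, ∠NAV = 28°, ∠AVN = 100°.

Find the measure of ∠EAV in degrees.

1. ∠EAN = 61°  [same arc NE]
2. ∠AQV = 113°  [vertical angles at Q]
3. ∠AQE = 67°  [linear pair at Q on NA]
4. ∠AVE = 39°  [△AQV]
5. ∠AEV = 52°  [△EQA]
6. ∠EAV = 89°  [△EAV]

∠EAV = 89°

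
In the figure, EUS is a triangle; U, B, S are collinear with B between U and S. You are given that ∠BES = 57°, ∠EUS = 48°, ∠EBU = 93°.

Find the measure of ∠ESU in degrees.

∠ESU = 36°

1. ∠EBS = 87°  [linear pair at B on US]
2. ∠BSE = 36°  [△EBS]
3. ∠ESU = 36°  [B on ray SU]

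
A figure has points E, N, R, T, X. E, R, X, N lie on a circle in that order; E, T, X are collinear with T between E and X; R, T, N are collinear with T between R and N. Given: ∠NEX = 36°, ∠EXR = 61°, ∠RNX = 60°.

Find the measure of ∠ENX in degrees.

∠ENX = 121°

1. ∠REX = 60°  [same arc RX]
2. ∠ERX = 59°  [△ERX]
3. ∠ENX = 121°  [cyclic ERXN, opposite ∠R+∠N]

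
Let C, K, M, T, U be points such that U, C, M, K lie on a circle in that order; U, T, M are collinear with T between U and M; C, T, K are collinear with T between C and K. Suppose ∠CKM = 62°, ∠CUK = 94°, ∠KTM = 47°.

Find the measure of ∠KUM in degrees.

∠KUM = 32°

1. ∠CMK = 86°  [cyclic UCMK, opposite ∠U+∠M]
2. ∠KCM = 32°  [△CMK]
3. ∠KUM = 32°  [same arc MK]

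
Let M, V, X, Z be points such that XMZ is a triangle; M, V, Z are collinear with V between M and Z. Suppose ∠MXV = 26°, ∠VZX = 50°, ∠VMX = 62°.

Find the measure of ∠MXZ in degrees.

∠MXZ = 68°

1. ∠MZX = 50°  [V on ray ZM]
2. ∠XMZ = 62°  [V on ray MZ]
3. ∠MXZ = 68°  [△XMZ]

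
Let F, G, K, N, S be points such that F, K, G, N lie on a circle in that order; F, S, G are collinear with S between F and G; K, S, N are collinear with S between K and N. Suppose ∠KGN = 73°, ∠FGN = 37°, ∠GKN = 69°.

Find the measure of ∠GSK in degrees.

∠GSK = 75°

1. ∠GNK = 38°  [△KGN]
2. ∠FKN = 37°  [same arc FN]
3. ∠GFK = 38°  [same arc KG]
4. ∠FSK = 105°  [△FSK]
5. ∠GSK = 75°  [linear pair at S on FG]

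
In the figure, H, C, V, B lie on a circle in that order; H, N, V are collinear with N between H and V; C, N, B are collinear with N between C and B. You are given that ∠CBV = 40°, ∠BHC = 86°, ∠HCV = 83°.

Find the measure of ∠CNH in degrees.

∠CNH = 103°

1. ∠CHV = 40°  [same arc CV]
2. ∠BVC = 94°  [cyclic HCVB, opposite ∠H+∠V]
3. ∠CVH = 57°  [△HCV]
4. ∠BCV = 46°  [△CVB]
5. ∠CNV = 77°  [△CNV]
6. ∠CNH = 103°  [linear pair at N on HV]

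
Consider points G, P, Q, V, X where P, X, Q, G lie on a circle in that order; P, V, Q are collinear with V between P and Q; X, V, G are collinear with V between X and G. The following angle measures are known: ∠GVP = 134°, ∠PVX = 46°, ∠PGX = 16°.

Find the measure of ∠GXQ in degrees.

1. ∠QVX = 134°  [vertical angles at V]
2. ∠PQX = 16°  [same arc PX]
3. ∠GXQ = 30°  [△XVQ]

∠GXQ = 30°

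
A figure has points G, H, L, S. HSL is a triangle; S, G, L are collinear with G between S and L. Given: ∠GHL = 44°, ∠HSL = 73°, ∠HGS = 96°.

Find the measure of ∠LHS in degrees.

∠LHS = 55°

1. ∠HGL = 84°  [linear pair at G on SL]
2. ∠GLH = 52°  [△HGL]
3. ∠HLS = 52°  [G on ray LS]
4. ∠LHS = 55°  [△HSL]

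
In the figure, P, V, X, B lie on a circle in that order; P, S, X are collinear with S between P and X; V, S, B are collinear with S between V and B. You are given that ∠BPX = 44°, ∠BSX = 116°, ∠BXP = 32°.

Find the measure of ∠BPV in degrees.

1. ∠BSP = 64°  [linear pair at S on PX]
2. ∠BVP = 32°  [same arc PB]
3. ∠PBV = 72°  [△PSB]
4. ∠BPV = 76°  [△PVB]

∠BPV = 76°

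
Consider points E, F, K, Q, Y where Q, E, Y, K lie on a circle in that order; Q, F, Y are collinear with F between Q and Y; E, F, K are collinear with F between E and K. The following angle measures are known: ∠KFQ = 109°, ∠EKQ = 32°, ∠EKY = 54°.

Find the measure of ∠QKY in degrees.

1. ∠KFY = 71°  [linear pair at F on QY]
2. ∠KQY = 39°  [△QFK]
3. ∠KYQ = 55°  [△YFK]
4. ∠QKY = 86°  [△QYK]

∠QKY = 86°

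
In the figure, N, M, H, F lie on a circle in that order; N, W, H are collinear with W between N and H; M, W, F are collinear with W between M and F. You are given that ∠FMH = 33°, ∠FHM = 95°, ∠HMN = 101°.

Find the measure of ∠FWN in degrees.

1. ∠FNH = 33°  [same arc HF]
2. ∠HFM = 52°  [△MHF]
3. ∠HFN = 79°  [cyclic NMHF, opposite ∠M+∠F]
4. ∠FHN = 68°  [△NHF]
5. ∠FWH = 60°  [△HWF]
6. ∠FWN = 120°  [linear pair at W on NH]

∠FWN = 120°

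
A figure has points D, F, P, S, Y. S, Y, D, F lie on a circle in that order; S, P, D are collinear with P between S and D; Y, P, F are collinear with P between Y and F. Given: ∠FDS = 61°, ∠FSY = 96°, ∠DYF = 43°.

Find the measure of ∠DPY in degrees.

∠DPY = 114°

1. ∠FYS = 61°  [same arc SF]
2. ∠SFY = 23°  [△SYF]
3. ∠SDY = 23°  [same arc SY]
4. ∠DPY = 114°  [△YPD]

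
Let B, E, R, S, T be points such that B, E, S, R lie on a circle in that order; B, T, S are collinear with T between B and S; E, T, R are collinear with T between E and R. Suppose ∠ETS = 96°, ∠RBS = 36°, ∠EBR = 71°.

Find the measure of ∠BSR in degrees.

∠BSR = 61°

1. ∠BTR = 96°  [vertical angles at T]
2. ∠BRE = 48°  [△BTR]
3. ∠BER = 61°  [△BER]
4. ∠BSR = 61°  [same arc BR]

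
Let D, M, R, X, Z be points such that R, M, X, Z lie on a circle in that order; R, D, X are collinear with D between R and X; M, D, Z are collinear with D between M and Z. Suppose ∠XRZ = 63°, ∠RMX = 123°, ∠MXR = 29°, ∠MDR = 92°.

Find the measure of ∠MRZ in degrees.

∠MRZ = 91°

1. ∠MRX = 28°  [△RMX]
2. ∠MZR = 29°  [same arc RM]
3. ∠RMZ = 60°  [△RDM]
4. ∠MRZ = 91°  [△RMZ]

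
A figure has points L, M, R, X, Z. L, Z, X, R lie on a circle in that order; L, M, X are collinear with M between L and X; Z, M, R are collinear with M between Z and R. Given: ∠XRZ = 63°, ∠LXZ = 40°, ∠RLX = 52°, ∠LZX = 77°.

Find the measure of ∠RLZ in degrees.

1. ∠RZX = 52°  [same arc XR]
2. ∠RXZ = 65°  [△ZXR]
3. ∠RLZ = 115°  [cyclic LZXR, opposite ∠L+∠X]

∠RLZ = 115°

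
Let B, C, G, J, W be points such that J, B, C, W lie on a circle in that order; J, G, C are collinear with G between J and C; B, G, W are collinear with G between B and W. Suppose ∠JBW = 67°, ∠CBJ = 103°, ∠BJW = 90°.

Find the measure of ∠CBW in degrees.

∠CBW = 36°

1. ∠JCW = 67°  [same arc JW]
2. ∠CWJ = 77°  [cyclic JBCW, opposite ∠B+∠W]
3. ∠CJW = 36°  [△JCW]
4. ∠CBW = 36°  [same arc CW]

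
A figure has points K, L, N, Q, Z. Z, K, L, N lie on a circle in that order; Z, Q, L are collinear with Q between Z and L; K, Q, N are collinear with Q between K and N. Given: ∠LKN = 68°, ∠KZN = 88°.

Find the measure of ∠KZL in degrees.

∠KZL = 20°

1. ∠KLN = 92°  [cyclic ZKLN, opposite ∠Z+∠L]
2. ∠KNL = 20°  [△KLN]
3. ∠KZL = 20°  [same arc KL]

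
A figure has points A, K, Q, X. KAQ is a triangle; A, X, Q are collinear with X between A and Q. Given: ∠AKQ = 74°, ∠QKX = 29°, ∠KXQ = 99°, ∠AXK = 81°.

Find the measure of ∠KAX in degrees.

∠KAX = 54°

1. ∠KQX = 52°  [△KXQ]
2. ∠AQK = 52°  [X on ray QA]
3. ∠KAQ = 54°  [△KAQ]
4. ∠KAX = 54°  [X on ray AQ]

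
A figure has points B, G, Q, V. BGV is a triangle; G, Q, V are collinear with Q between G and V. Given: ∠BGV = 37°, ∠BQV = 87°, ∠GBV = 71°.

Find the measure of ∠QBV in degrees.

1. ∠BVG = 72°  [△BGV]
2. ∠BVQ = 72°  [Q on ray VG]
3. ∠QBV = 21°  [△BQV]

∠QBV = 21°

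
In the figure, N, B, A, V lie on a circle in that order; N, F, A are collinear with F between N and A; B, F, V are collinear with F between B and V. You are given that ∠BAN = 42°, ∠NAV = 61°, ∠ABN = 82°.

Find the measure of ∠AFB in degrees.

1. ∠ANB = 56°  [△NBA]
2. ∠NBV = 61°  [same arc NV]
3. ∠BFN = 63°  [△NFB]
4. ∠AFB = 117°  [linear pair at F on NA]

∠AFB = 117°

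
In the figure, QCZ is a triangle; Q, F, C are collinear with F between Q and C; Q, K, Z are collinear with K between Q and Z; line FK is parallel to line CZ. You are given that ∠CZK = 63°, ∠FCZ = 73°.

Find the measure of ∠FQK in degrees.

∠FQK = 44°

1. ∠CZQ = 63°  [K on ray ZQ]
2. ∠QCZ = 73°  [F on ray CQ]
3. ∠CQZ = 44°  [△QCZ]
4. ∠FQK = 44°  [F on QC, K on QZ]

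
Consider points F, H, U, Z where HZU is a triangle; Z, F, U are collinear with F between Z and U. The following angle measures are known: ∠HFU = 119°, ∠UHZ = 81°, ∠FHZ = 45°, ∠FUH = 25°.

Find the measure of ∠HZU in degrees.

∠HZU = 74°

1. ∠HFZ = 61°  [linear pair at F on ZU]
2. ∠FZH = 74°  [△HZF]
3. ∠HZU = 74°  [F on ray ZU]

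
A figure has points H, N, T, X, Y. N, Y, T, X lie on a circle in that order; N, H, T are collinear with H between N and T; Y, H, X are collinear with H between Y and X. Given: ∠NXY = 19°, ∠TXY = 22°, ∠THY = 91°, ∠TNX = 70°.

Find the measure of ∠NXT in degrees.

1. ∠NTY = 19°  [same arc NY]
2. ∠TNY = 22°  [same arc YT]
3. ∠NYT = 139°  [△NYT]
4. ∠NXT = 41°  [cyclic NYTX, opposite ∠Y+∠X]

∠NXT = 41°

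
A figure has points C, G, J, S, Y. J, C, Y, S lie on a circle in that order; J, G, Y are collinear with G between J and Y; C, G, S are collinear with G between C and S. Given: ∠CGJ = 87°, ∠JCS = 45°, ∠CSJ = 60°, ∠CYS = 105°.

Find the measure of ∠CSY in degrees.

∠CSY = 48°

1. ∠SGY = 87°  [vertical angles at G]
2. ∠JYS = 45°  [same arc JS]
3. ∠CSY = 48°  [△YGS]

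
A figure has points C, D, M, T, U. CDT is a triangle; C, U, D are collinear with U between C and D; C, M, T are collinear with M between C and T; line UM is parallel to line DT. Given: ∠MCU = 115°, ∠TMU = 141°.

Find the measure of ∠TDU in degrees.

1. ∠CMU = 39°  [linear pair at M on CT]
2. ∠CUM = 26°  [△CUM]
3. ∠DUM = 154°  [linear pair at U on CD]
4. ∠TDU = 26°  [UM∥DT, co-interior at D–U]

∠TDU = 26°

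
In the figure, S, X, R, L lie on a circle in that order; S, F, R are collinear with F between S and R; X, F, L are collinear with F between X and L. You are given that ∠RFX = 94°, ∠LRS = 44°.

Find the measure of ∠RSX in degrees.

1. ∠SFX = 86°  [linear pair at F on SR]
2. ∠LXS = 44°  [same arc SL]
3. ∠RSX = 50°  [△SFX]

∠RSX = 50°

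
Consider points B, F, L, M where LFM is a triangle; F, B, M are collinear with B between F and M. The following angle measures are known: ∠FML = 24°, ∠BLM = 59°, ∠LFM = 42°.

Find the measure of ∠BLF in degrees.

1. ∠BML = 24°  [B on ray MF]
2. ∠LBM = 97°  [△LBM]
3. ∠BFL = 42°  [B on ray FM]
4. ∠FBL = 83°  [linear pair at B on FM]
5. ∠BLF = 55°  [△LFB]

∠BLF = 55°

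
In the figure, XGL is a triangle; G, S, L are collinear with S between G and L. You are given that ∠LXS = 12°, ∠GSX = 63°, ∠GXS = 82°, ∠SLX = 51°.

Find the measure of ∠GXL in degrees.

∠GXL = 94°

1. ∠SGX = 35°  [△XGS]
2. ∠GLX = 51°  [S on ray LG]
3. ∠LGX = 35°  [S on ray GL]
4. ∠GXL = 94°  [△XGL]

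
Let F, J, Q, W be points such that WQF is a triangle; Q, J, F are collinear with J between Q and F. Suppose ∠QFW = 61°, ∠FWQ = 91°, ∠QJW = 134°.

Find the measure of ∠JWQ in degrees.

1. ∠FQW = 28°  [△WQF]
2. ∠JQW = 28°  [J on ray QF]
3. ∠JWQ = 18°  [△WQJ]

∠JWQ = 18°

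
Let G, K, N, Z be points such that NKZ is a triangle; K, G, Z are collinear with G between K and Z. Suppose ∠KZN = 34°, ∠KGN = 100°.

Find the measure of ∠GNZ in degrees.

1. ∠GZN = 34°  [G on ray ZK]
2. ∠NGZ = 80°  [linear pair at G on KZ]
3. ∠GNZ = 66°  [△NGZ]

∠GNZ = 66°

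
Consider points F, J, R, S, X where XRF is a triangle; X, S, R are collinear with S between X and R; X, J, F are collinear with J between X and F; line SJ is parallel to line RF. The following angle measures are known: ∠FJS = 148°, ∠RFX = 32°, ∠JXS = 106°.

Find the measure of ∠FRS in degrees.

∠FRS = 42°

1. ∠SJX = 32°  [linear pair at J on XF]
2. ∠JSX = 42°  [△XSJ]
3. ∠JSR = 138°  [linear pair at S on XR]
4. ∠FRS = 42°  [SJ∥RF, co-interior at R–S]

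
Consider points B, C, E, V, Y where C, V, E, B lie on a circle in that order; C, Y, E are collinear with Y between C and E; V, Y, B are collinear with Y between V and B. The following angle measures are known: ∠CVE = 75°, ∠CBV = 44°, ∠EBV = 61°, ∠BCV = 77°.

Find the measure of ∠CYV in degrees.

1. ∠BVC = 59°  [△CVB]
2. ∠ECV = 61°  [same arc VE]
3. ∠CYV = 60°  [△CYV]

∠CYV = 60°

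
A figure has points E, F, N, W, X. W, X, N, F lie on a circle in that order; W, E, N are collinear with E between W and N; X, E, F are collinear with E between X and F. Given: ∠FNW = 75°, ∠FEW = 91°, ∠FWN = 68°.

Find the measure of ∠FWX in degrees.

1. ∠FXW = 75°  [same arc WF]
2. ∠WFX = 21°  [△WEF]
3. ∠FWX = 84°  [△WXF]

∠FWX = 84°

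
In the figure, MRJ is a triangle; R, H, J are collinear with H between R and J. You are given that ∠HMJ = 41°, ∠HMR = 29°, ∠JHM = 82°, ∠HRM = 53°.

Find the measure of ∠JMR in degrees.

1. ∠HJM = 57°  [△MHJ]
2. ∠JRM = 53°  [H on ray RJ]
3. ∠MJR = 57°  [H on ray JR]
4. ∠JMR = 70°  [△MRJ]

∠JMR = 70°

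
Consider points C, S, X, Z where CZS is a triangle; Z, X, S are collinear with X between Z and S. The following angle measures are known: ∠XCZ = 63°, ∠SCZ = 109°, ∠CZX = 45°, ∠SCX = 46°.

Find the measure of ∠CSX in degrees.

1. ∠CXZ = 72°  [△CZX]
2. ∠CXS = 108°  [linear pair at X on ZS]
3. ∠CSX = 26°  [△CXS]

∠CSX = 26°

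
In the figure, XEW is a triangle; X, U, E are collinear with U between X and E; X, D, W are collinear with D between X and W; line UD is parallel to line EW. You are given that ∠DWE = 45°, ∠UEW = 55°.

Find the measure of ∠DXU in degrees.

1. ∠EWX = 45°  [D on ray WX]
2. ∠WEX = 55°  [U on ray EX]
3. ∠EXW = 80°  [△XEW]
4. ∠DXU = 80°  [U on XE, D on XW]

∠DXU = 80°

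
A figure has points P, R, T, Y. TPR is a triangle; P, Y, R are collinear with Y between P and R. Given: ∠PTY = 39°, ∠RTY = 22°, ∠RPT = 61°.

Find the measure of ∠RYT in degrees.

∠RYT = 100°

1. ∠TPY = 61°  [Y on ray PR]
2. ∠PYT = 80°  [△TPY]
3. ∠RYT = 100°  [linear pair at Y on PR]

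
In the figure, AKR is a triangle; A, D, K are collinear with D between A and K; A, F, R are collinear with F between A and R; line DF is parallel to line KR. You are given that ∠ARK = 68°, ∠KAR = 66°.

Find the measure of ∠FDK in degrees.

∠FDK = 134°

1. ∠AKR = 46°  [△AKR]
2. ∠ADF = 46°  [DF∥KR, corresponding at D]
3. ∠FDK = 134°  [linear pair at D on AK]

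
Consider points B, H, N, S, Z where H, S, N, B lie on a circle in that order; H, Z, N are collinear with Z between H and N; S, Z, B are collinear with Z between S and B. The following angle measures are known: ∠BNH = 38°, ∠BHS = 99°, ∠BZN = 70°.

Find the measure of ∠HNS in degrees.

1. ∠BSH = 38°  [same arc HB]
2. ∠HBS = 43°  [△HSB]
3. ∠HNS = 43°  [same arc HS]

∠HNS = 43°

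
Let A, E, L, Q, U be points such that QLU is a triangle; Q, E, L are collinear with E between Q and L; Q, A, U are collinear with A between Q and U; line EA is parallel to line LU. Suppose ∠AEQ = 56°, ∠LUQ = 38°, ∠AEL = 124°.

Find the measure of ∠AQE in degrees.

∠AQE = 86°

1. ∠QLU = 56°  [EA∥LU, corresponding at E]
2. ∠LQU = 86°  [△QLU]
3. ∠AQE = 86°  [E on QL, A on QU]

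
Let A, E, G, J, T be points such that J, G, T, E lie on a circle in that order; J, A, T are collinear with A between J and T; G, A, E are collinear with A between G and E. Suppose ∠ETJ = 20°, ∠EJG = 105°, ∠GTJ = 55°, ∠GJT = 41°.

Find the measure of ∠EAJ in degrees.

∠EAJ = 61°

1. ∠GET = 41°  [same arc GT]
2. ∠EAT = 119°  [△TAE]
3. ∠EAJ = 61°  [linear pair at A on JT]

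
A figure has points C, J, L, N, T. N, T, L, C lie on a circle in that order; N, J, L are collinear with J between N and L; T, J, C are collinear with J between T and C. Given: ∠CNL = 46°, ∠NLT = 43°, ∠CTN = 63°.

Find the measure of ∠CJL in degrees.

∠CJL = 89°

1. ∠NCT = 43°  [same arc NT]
2. ∠CJN = 91°  [△NJC]
3. ∠CJL = 89°  [linear pair at J on NL]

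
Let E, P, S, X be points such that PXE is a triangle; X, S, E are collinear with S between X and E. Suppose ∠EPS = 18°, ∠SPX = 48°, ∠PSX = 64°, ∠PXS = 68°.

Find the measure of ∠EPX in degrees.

∠EPX = 66°

1. ∠ESP = 116°  [linear pair at S on XE]
2. ∠EXP = 68°  [S on ray XE]
3. ∠PES = 46°  [△PSE]
4. ∠PEX = 46°  [S on ray EX]
5. ∠EPX = 66°  [△PXE]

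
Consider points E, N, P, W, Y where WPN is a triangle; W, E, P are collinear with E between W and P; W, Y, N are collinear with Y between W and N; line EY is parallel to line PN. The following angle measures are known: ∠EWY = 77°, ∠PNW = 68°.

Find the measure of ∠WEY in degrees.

1. ∠NWP = 77°  [E on WP, Y on WN]
2. ∠NPW = 35°  [△WPN]
3. ∠WEY = 35°  [EY∥PN, corresponding at E]

∠WEY = 35°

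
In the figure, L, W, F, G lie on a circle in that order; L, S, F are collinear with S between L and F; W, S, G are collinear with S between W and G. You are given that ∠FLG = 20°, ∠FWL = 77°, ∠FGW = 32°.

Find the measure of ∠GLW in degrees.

1. ∠FWG = 20°  [same arc FG]
2. ∠GFW = 128°  [△WFG]
3. ∠GLW = 52°  [cyclic LWFG, opposite ∠L+∠F]

∠GLW = 52°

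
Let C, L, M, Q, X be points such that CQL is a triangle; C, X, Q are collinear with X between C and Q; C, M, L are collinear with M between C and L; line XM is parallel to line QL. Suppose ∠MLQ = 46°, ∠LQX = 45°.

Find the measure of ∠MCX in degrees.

1. ∠CLQ = 46°  [M on ray LC]
2. ∠CQL = 45°  [X on ray QC]
3. ∠LCQ = 89°  [△CQL]
4. ∠MCX = 89°  [X on CQ, M on CL]

∠MCX = 89°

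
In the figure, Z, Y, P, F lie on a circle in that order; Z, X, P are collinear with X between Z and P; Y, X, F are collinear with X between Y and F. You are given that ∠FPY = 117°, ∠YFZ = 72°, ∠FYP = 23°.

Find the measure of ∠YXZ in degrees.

∠YXZ = 95°

1. ∠FZY = 63°  [cyclic ZYPF, opposite ∠Z+∠P]
2. ∠PFY = 40°  [△YPF]
3. ∠FYZ = 45°  [△ZYF]
4. ∠PZY = 40°  [same arc YP]
5. ∠YXZ = 95°  [△ZXY]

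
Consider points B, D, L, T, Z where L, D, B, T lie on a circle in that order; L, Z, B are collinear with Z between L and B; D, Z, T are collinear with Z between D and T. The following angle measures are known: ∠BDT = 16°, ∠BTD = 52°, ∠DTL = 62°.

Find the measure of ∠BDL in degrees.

∠BDL = 66°

1. ∠BLD = 52°  [same arc DB]
2. ∠DBL = 62°  [same arc LD]
3. ∠BDL = 66°  [△LDB]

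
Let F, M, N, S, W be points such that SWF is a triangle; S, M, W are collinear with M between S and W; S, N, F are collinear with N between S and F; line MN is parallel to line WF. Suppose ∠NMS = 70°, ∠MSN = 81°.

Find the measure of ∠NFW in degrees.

1. ∠MNS = 29°  [△SMN]
2. ∠FNM = 151°  [linear pair at N on SF]
3. ∠NFW = 29°  [MN∥WF, co-interior at F–N]

∠NFW = 29°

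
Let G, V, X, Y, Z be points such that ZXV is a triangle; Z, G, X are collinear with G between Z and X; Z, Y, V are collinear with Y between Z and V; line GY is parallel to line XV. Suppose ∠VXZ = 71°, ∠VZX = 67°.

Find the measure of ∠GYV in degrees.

1. ∠XVZ = 42°  [△ZXV]
2. ∠GYZ = 42°  [GY∥XV, corresponding at Y]
3. ∠GYV = 138°  [linear pair at Y on ZV]

∠GYV = 138°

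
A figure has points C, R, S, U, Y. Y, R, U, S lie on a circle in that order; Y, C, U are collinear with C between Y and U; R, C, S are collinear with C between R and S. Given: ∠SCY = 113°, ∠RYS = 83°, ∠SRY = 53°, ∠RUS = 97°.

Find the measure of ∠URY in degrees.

1. ∠RCU = 113°  [vertical angles at C]
2. ∠RSY = 44°  [△YRS]
3. ∠RCY = 67°  [linear pair at C on YU]
4. ∠RUY = 44°  [same arc YR]
5. ∠RYU = 60°  [△YCR]
6. ∠URY = 76°  [△YRU]

∠URY = 76°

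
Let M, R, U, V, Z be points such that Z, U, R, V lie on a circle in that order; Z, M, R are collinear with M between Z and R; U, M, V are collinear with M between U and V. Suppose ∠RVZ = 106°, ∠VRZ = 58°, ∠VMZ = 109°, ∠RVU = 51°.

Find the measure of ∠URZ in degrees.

1. ∠RUZ = 74°  [cyclic ZURV, opposite ∠U+∠V]
2. ∠RZU = 51°  [same arc UR]
3. ∠URZ = 55°  [△ZUR]

∠URZ = 55°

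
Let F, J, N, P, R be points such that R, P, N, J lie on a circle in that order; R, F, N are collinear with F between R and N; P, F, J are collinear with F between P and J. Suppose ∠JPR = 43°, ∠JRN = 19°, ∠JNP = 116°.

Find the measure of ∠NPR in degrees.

∠NPR = 62°

1. ∠JNR = 43°  [same arc RJ]
2. ∠NJR = 118°  [△RNJ]
3. ∠NPR = 62°  [cyclic RPNJ, opposite ∠P+∠J]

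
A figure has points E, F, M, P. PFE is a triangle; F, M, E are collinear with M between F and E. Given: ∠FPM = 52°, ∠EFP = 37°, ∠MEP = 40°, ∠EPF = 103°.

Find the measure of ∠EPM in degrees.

∠EPM = 51°

1. ∠MFP = 37°  [M on ray FE]
2. ∠FMP = 91°  [△PFM]
3. ∠EMP = 89°  [linear pair at M on FE]
4. ∠EPM = 51°  [△PME]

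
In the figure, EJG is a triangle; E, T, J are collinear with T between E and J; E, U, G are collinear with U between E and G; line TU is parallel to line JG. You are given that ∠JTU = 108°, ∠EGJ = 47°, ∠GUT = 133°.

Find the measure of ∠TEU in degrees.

∠TEU = 61°

1. ∠ETU = 72°  [linear pair at T on EJ]
2. ∠EUT = 47°  [TU∥JG, corresponding at U]
3. ∠TEU = 61°  [△ETU]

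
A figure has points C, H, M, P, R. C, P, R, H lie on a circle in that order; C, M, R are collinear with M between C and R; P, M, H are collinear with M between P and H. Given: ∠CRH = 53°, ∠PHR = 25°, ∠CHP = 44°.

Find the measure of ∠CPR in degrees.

1. ∠PCR = 25°  [same arc PR]
2. ∠CRP = 44°  [same arc CP]
3. ∠CPR = 111°  [△CPR]

∠CPR = 111°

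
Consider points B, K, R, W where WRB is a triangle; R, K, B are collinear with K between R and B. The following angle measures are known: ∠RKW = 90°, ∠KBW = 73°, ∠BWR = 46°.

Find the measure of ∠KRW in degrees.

1. ∠RBW = 73°  [K on ray BR]
2. ∠BRW = 61°  [△WRB]
3. ∠KRW = 61°  [K on ray RB]

∠KRW = 61°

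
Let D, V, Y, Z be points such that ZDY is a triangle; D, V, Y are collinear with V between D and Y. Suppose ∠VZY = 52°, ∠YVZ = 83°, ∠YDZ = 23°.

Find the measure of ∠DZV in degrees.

1. ∠DVZ = 97°  [linear pair at V on DY]
2. ∠VDZ = 23°  [V on ray DY]
3. ∠DZV = 60°  [△ZDV]

∠DZV = 60°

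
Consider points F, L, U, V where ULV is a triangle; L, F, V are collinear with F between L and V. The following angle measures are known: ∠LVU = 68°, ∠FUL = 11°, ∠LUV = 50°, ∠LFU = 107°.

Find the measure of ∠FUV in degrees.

∠FUV = 39°

1. ∠FVU = 68°  [F on ray VL]
2. ∠UFV = 73°  [linear pair at F on LV]
3. ∠FUV = 39°  [△UFV]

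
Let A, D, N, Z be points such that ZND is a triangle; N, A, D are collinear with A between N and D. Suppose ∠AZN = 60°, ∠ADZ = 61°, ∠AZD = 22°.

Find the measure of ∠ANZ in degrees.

1. ∠DAZ = 97°  [△ZAD]
2. ∠NAZ = 83°  [linear pair at A on ND]
3. ∠ANZ = 37°  [△ZNA]

∠ANZ = 37°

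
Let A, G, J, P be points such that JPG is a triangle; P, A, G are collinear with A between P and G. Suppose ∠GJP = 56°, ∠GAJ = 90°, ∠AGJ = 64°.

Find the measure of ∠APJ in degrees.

∠APJ = 60°

1. ∠JGP = 64°  [A on ray GP]
2. ∠GPJ = 60°  [△JPG]
3. ∠APJ = 60°  [A on ray PG]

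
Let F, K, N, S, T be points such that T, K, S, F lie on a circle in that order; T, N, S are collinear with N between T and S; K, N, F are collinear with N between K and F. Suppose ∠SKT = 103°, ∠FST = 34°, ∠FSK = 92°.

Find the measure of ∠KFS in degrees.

∠KFS = 19°

1. ∠SFT = 77°  [cyclic TKSF, opposite ∠K+∠F]
2. ∠FTS = 69°  [△TSF]
3. ∠FKS = 69°  [same arc SF]
4. ∠KFS = 19°  [△KSF]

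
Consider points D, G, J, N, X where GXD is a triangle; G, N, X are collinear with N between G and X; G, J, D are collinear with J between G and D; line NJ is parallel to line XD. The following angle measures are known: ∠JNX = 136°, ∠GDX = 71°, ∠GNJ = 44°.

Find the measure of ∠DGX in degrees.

∠DGX = 65°

1. ∠GJN = 71°  [NJ∥XD, corresponding at J]
2. ∠JGN = 65°  [△GNJ]
3. ∠DGX = 65°  [N on GX, J on GD]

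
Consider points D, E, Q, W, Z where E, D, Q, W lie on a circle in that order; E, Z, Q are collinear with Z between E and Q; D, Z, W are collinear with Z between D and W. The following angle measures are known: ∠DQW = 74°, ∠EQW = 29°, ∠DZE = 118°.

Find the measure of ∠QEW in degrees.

1. ∠DEW = 106°  [cyclic EDQW, opposite ∠E+∠Q]
2. ∠EDW = 29°  [same arc EW]
3. ∠QZW = 118°  [vertical angles at Z]
4. ∠DWE = 45°  [△EDW]
5. ∠EZW = 62°  [linear pair at Z on EQ]
6. ∠QEW = 73°  [△EZW]

∠QEW = 73°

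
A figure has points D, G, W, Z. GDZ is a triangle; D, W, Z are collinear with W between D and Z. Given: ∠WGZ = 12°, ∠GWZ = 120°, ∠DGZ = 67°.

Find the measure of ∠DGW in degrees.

∠DGW = 55°

1. ∠GZW = 48°  [△GWZ]
2. ∠DWG = 60°  [linear pair at W on DZ]
3. ∠DZG = 48°  [W on ray ZD]
4. ∠GDZ = 65°  [△GDZ]
5. ∠GDW = 65°  [W on ray DZ]
6. ∠DGW = 55°  [△GDW]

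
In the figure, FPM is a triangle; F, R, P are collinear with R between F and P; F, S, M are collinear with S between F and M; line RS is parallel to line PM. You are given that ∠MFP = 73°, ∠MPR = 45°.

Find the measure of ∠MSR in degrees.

∠MSR = 118°

1. ∠FPM = 45°  [R on ray PF]
2. ∠FMP = 62°  [△FPM]
3. ∠FSR = 62°  [RS∥PM, corresponding at S]
4. ∠MSR = 118°  [linear pair at S on FM]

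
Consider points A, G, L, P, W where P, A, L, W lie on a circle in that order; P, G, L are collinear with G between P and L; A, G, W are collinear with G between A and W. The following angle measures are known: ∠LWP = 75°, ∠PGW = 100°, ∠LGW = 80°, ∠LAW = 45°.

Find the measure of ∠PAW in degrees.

1. ∠LAP = 105°  [cyclic PALW, opposite ∠A+∠W]
2. ∠AGL = 100°  [vertical angles at G]
3. ∠AGP = 80°  [vertical angles at G]
4. ∠ALP = 35°  [△AGL]
5. ∠APL = 40°  [△PAL]
6. ∠PAW = 60°  [△PGA]

∠PAW = 60°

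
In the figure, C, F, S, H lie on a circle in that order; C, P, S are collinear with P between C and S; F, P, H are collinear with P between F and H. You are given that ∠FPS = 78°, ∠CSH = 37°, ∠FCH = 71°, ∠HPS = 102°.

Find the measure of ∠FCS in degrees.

∠FCS = 41°

1. ∠CPF = 102°  [linear pair at P on CS]
2. ∠CFH = 37°  [same arc CH]
3. ∠FCS = 41°  [△CPF]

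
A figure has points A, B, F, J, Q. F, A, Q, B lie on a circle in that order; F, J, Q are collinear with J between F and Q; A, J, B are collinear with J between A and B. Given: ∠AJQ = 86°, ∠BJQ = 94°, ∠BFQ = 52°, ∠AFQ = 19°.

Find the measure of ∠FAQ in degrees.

∠FAQ = 119°

1. ∠BAQ = 52°  [same arc QB]
2. ∠AQF = 42°  [△AJQ]
3. ∠FAQ = 119°  [△FAQ]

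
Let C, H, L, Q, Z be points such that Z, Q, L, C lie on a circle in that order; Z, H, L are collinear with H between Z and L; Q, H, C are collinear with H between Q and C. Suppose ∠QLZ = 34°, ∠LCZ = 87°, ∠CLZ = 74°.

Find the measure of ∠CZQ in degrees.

1. ∠QCZ = 34°  [same arc ZQ]
2. ∠CQZ = 74°  [same arc ZC]
3. ∠CZQ = 72°  [△ZQC]

∠CZQ = 72°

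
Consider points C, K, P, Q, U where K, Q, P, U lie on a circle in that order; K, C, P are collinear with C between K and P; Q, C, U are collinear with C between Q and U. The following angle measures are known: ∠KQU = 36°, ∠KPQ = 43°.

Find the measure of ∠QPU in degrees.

1. ∠KUQ = 43°  [same arc KQ]
2. ∠QKU = 101°  [△KQU]
3. ∠QPU = 79°  [cyclic KQPU, opposite ∠K+∠P]

∠QPU = 79°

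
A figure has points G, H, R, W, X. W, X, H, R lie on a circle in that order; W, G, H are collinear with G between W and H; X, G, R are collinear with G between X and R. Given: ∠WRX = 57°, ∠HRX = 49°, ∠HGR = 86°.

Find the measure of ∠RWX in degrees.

1. ∠HWX = 49°  [same arc XH]
2. ∠WGX = 86°  [vertical angles at G]
3. ∠RXW = 45°  [△WGX]
4. ∠RWX = 78°  [△WXR]

∠RWX = 78°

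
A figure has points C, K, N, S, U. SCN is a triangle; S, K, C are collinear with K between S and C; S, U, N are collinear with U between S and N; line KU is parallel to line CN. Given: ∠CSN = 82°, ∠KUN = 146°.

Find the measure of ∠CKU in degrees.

∠CKU = 116°

1. ∠KSU = 82°  [K on SC, U on SN]
2. ∠KUS = 34°  [linear pair at U on SN]
3. ∠SKU = 64°  [△SKU]
4. ∠CKU = 116°  [linear pair at K on SC]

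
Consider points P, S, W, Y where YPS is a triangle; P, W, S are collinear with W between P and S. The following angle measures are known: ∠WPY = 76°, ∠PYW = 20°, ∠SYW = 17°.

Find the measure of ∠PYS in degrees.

∠PYS = 37°

1. ∠PWY = 84°  [△YPW]
2. ∠SPY = 76°  [W on ray PS]
3. ∠SWY = 96°  [linear pair at W on PS]
4. ∠WSY = 67°  [△YWS]
5. ∠PSY = 67°  [W on ray SP]
6. ∠PYS = 37°  [△YPS]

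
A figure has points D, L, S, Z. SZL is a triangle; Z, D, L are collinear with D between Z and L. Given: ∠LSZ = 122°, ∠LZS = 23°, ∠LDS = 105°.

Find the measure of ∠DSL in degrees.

∠DSL = 40°

1. ∠SLZ = 35°  [△SZL]
2. ∠DLS = 35°  [D on ray LZ]
3. ∠DSL = 40°  [△SDL]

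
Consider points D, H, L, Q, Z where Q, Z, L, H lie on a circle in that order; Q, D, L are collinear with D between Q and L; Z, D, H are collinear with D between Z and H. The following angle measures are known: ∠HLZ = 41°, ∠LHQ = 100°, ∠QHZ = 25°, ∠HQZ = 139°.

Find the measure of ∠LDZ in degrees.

∠LDZ = 91°

1. ∠LZQ = 80°  [cyclic QZLH, opposite ∠Z+∠H]
2. ∠QLZ = 25°  [same arc QZ]
3. ∠HZQ = 16°  [△QZH]
4. ∠LQZ = 75°  [△QZL]
5. ∠QDZ = 89°  [△QDZ]
6. ∠LDZ = 91°  [linear pair at D on QL]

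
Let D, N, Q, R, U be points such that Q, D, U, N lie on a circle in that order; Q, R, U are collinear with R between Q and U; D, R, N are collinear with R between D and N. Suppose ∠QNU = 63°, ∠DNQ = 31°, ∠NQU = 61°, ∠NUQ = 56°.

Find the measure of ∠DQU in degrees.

1. ∠QDU = 117°  [cyclic QDUN, opposite ∠D+∠N]
2. ∠DUQ = 31°  [same arc QD]
3. ∠DQU = 32°  [△QDU]

∠DQU = 32°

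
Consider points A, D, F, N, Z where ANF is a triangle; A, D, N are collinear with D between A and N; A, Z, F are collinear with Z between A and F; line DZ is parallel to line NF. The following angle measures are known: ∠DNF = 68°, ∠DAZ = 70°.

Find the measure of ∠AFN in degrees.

∠AFN = 42°

1. ∠ANF = 68°  [D on ray NA]
2. ∠FAN = 70°  [D on AN, Z on AF]
3. ∠AFN = 42°  [△ANF]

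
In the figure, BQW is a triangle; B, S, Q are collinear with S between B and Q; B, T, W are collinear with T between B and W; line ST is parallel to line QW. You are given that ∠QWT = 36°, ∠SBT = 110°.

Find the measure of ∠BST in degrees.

1. ∠BWQ = 36°  [T on ray WB]
2. ∠QBW = 110°  [S on BQ, T on BW]
3. ∠BQW = 34°  [△BQW]
4. ∠BST = 34°  [ST∥QW, corresponding at S]

∠BST = 34°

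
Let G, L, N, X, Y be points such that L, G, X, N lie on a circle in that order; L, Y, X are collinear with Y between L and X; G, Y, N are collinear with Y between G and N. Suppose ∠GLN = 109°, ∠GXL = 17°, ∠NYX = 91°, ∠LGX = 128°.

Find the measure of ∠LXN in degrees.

∠LXN = 54°

1. ∠GNL = 17°  [same arc LG]
2. ∠LYN = 89°  [linear pair at Y on LX]
3. ∠LNX = 52°  [cyclic LGXN, opposite ∠G+∠N]
4. ∠NLX = 74°  [△LYN]
5. ∠LXN = 54°  [△LXN]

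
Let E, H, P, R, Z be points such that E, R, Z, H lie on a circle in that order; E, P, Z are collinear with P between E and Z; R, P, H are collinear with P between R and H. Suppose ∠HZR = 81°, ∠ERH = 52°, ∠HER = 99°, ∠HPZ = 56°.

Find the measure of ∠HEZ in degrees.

1. ∠EHR = 29°  [△ERH]
2. ∠EPH = 124°  [linear pair at P on EZ]
3. ∠HEZ = 27°  [△EPH]

∠HEZ = 27°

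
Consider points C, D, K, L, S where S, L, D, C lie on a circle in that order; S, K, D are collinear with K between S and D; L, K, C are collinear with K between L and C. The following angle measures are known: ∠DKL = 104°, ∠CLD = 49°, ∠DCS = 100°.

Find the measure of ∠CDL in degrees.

∠CDL = 58°

1. ∠CKS = 104°  [vertical angles at K]
2. ∠CSD = 49°  [same arc DC]
3. ∠CDS = 31°  [△SDC]
4. ∠CKD = 76°  [linear pair at K on SD]
5. ∠DCL = 73°  [△DKC]
6. ∠CDL = 58°  [△LDC]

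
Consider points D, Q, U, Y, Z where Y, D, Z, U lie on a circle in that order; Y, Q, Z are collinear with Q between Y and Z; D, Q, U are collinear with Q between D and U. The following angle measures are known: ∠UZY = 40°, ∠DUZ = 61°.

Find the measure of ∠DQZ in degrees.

∠DQZ = 101°

1. ∠UDY = 40°  [same arc YU]
2. ∠DYZ = 61°  [same arc DZ]
3. ∠DQY = 79°  [△YQD]
4. ∠DQZ = 101°  [linear pair at Q on YZ]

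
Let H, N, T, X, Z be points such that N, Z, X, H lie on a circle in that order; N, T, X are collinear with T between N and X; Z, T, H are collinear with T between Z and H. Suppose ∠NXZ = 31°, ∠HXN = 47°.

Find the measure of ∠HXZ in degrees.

∠HXZ = 78°

1. ∠NHZ = 31°  [same arc NZ]
2. ∠HZN = 47°  [same arc NH]
3. ∠HNZ = 102°  [△NZH]
4. ∠HXZ = 78°  [cyclic NZXH, opposite ∠N+∠X]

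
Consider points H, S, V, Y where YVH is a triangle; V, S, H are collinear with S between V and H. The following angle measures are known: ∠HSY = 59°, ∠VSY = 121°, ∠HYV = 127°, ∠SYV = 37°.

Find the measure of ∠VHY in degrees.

1. ∠SVY = 22°  [△YVS]
2. ∠HVY = 22°  [S on ray VH]
3. ∠VHY = 31°  [△YVH]

∠VHY = 31°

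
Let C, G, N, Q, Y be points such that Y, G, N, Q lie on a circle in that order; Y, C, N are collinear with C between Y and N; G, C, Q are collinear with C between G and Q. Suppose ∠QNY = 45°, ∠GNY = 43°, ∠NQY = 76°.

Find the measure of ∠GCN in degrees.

1. ∠NYQ = 59°  [△YNQ]
2. ∠NGQ = 59°  [same arc NQ]
3. ∠GCN = 78°  [△GCN]

∠GCN = 78°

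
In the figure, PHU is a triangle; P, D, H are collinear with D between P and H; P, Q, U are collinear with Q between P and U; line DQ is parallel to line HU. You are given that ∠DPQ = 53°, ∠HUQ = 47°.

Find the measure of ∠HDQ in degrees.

1. ∠HPU = 53°  [D on PH, Q on PU]
2. ∠HUP = 47°  [Q on ray UP]
3. ∠PHU = 80°  [△PHU]
4. ∠PDQ = 80°  [DQ∥HU, corresponding at D]
5. ∠HDQ = 100°  [linear pair at D on PH]

∠HDQ = 100°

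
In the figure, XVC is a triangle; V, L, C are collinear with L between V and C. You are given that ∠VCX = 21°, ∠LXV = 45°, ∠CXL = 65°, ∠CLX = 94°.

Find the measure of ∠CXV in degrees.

1. ∠VLX = 86°  [linear pair at L on VC]
2. ∠LVX = 49°  [△XVL]
3. ∠CVX = 49°  [L on ray VC]
4. ∠CXV = 110°  [△XVC]

∠CXV = 110°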